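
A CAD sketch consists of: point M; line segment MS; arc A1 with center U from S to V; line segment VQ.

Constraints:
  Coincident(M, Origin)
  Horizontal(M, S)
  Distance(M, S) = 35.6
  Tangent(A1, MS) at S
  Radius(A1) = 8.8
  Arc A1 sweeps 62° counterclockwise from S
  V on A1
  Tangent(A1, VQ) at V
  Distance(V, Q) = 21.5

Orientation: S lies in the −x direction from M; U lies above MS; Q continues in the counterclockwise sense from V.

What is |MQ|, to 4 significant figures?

29.56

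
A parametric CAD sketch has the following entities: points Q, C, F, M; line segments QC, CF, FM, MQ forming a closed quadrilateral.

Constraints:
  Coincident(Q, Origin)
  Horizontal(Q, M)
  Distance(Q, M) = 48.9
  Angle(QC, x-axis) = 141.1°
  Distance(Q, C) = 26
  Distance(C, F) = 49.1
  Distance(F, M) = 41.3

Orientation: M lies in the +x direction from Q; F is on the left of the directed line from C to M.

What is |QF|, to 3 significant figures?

42.6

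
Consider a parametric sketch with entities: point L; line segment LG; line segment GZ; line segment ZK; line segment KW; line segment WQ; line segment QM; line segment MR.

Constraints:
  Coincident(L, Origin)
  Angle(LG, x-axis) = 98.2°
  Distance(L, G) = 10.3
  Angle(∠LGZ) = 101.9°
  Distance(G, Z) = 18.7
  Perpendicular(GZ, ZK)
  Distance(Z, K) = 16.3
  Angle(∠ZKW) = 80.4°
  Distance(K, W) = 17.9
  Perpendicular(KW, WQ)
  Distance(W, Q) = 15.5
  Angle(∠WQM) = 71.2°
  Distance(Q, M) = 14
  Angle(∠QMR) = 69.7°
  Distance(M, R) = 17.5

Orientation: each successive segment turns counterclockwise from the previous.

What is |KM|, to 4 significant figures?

11.93

L is at the origin; LG runs at 98.2° with length 10.3, so G = (-1.469, 10.19). ∠LGZ = 101.9° gives GZ at 176.3° from the x-axis; with |GZ| = 18.7, Z = (-20.13, 11.40). GZ ⟂ ZK, so ZK runs at -93.70°; with |ZK| = 16.3, K = (-21.18, -4.865). ∠ZKW = 80.4° gives KW at 5.900° from the x-axis; with |KW| = 17.9, W = (-3.377, -3.025). KW ⟂ WQ, so WQ runs at 95.90°; with |WQ| = 15.5, Q = (-4.970, 12.39). ∠WQM = 71.2° gives QM at -155.3° from the x-axis; with |QM| = 14.0, M = (-17.69, 6.543). Then |KM| = |M − K| = 11.93.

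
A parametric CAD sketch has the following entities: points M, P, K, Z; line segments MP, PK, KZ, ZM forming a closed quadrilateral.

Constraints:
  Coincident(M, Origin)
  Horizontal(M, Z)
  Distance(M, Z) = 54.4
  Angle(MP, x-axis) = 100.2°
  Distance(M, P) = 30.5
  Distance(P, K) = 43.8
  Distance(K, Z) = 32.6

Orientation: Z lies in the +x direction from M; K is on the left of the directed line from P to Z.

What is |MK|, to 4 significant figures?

47.73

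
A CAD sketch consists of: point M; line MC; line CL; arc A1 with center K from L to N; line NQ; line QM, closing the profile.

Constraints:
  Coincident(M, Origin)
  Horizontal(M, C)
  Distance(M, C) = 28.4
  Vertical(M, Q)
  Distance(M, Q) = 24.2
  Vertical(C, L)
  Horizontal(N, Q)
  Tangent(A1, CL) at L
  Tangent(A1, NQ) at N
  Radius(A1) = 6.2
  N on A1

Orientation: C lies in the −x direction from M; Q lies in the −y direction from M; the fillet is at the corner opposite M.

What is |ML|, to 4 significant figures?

33.62

M is at the origin; M and C share the same y with |MC| = 28.4 and C on the −x side, so C = (-28.40, 0.000). M and Q share the same x with |MQ| = 24.2 and Q on the −y side, so Q = (0.000, -24.20). The virtual corner opposite M is at (-28.40, -24.20). Tangency of A1 to CL means the radius KL is perpendicular to CL and since A1 is tangent to NQ there, KN ⟂ NQ, with radius 6.2, so the center K sits 6.2 in from both sides at K = (-22.20, -18.00). That places the tangent points at L = (-28.40, -18.00) on CL and N = (-22.20, -24.20) on NQ. Then |ML| = |L − M| = 33.62.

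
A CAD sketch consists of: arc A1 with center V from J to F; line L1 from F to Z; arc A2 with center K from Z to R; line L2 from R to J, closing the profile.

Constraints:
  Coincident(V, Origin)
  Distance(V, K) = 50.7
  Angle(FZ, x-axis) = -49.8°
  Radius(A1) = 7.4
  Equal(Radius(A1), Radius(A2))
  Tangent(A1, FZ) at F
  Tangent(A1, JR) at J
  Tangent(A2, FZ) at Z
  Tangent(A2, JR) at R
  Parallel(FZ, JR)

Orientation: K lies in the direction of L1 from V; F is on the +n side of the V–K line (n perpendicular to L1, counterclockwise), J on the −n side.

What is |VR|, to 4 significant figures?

51.24

The slot axis is L1's direction at -49.8°, so u = (cos -49.8°, sin -49.8°) = (0.6455, -0.7638) and n = (−sin -49.8°, cos -49.8°) = (0.7638, 0.6455). V is at the origin and K lies 50.7 along u from V, so K = 50.7·u = (32.72, -38.72). Tangency of A1 to both parallel lines with radius 7.4 puts F and J at V ± 7.4·n: F = (5.652, 4.776), J = (-5.652, -4.776). Equal radii place Z and R the same way about K: Z = K + 7.4·n = (38.38, -33.95), R = K − 7.4·n = (27.07, -43.50). Then |VR| = |R − V| = 51.24.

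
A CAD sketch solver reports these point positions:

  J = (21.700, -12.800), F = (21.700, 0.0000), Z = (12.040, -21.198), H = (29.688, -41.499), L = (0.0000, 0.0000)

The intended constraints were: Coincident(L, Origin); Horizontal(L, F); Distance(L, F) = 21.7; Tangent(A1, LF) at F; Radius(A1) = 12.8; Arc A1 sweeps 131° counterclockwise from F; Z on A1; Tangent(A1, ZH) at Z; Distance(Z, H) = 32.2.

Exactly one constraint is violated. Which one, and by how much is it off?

Distance(Z, H) = 32.2 — off by 5.30.

L = (0.00, 0.00) ✓; L.y = 0.00, F.y = 0.00 ✓; |LF| = 21.70 ✓; ∠(JF, FL) = 90.00° ✓; |JF| = 12.80 ✓; bearing(J→Z) − bearing(J→F) = 131.0° ✓; |JZ| = 12.80 ✓; ∠(JZ, ZH) = 90.00° ✓; |ZH| = 26.90 ✗.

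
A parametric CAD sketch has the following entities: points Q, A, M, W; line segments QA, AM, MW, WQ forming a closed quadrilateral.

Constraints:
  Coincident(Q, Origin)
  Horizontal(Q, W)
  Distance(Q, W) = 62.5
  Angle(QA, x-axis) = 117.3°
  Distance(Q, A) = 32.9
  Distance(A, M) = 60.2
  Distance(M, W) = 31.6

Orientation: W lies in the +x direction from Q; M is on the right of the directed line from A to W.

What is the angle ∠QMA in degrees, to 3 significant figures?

24.0°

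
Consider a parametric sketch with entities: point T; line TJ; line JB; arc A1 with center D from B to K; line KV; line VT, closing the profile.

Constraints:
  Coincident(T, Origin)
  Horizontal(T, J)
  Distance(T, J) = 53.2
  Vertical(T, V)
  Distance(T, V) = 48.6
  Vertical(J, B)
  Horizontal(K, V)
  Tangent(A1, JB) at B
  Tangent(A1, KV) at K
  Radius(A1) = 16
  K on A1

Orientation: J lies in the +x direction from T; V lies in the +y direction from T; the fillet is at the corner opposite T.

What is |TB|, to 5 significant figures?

62.394

T is at the origin; T and J share the same y with |TJ| = 53.2 and J on the +x side, so J = (53.200, 0.0000). T and V share the same x with |TV| = 48.6 and V on the +y side, so V = (0.0000, 48.600). The virtual corner opposite T is at (53.200, 48.600). Since A1 is tangent to JB there, DB ⟂ JB and the tangent condition forces DK to be normal to KV, with radius 16.0, so the center D sits 16.0 in from both sides at D = (37.200, 32.600). That places the tangent points at B = (53.200, 32.600) on JB and K = (37.200, 48.600) on KV. Then |TB| = |B − T| = 62.394.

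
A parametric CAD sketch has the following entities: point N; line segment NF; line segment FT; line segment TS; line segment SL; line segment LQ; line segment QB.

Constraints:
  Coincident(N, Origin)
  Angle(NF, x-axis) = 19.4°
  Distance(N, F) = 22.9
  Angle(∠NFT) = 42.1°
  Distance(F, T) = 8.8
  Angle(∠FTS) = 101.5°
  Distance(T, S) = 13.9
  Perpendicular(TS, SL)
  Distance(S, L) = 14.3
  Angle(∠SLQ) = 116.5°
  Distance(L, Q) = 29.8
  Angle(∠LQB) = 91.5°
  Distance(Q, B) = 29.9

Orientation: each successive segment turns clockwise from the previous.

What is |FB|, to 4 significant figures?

26.13

∠SLQ = 116.5° gives LQ at 9.500° from the x-axis; with |LQ| = 29.8, Q = (37.68, 22.53). ∠LQB = 91.5° gives QB at -79.00° from the x-axis; with |QB| = 29.9, B = (43.39, -6.820). Then |FB| = |B − F| = 26.13.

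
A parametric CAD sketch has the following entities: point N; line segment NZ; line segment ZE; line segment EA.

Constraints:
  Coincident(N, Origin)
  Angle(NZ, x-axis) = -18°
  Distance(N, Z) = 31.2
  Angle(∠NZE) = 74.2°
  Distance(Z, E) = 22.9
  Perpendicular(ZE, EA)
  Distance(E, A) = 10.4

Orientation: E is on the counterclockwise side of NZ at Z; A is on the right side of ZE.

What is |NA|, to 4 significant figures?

42.91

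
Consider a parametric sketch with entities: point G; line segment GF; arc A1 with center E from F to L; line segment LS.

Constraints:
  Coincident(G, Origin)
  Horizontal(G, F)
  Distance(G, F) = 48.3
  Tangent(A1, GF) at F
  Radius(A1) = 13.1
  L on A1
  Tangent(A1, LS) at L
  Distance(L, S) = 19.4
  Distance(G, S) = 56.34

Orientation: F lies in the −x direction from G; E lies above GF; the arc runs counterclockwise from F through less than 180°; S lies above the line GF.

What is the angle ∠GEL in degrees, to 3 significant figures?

37.0°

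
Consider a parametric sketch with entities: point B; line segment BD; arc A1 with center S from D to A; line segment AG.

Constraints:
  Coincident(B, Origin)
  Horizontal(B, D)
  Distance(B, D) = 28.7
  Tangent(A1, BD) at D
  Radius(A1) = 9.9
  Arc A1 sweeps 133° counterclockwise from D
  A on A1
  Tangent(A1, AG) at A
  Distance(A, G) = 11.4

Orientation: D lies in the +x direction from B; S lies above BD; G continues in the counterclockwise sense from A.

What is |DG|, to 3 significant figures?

25.0

B is at the origin; B and D share the same y with |BD| = 28.7 and D on the +x side, so D = (28.7, 0.00). The tangent condition forces SD to be normal to BD, so S = D + (0, 9.9) = (28.7, 9.90). On A1, D sits at bearing -90° from S; a 133° counterclockwise sweep puts A at bearing 43°, so A = S + 9.9·(cos 43°, sin 43°) = (35.9, 16.7). The tangent condition forces SA to be normal to AG, so AG runs along (−sin 43°, cos 43°); with |AG| = 11.4, G = (28.2, 25.0). Then |DG| = |G − D| = 25.0.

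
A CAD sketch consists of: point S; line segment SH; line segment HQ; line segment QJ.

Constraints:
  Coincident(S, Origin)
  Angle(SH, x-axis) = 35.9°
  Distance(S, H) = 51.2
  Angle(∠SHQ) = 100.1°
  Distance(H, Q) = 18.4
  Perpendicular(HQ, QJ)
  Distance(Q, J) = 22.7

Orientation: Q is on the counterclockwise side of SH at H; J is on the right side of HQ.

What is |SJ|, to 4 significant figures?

78.07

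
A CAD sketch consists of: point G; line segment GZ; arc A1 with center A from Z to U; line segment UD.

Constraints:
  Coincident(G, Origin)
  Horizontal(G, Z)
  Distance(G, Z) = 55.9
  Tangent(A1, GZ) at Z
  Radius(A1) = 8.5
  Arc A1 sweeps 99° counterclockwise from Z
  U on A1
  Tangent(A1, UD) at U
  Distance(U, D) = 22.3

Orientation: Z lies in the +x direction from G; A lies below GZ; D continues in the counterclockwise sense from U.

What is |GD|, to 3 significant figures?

60.1

G is at the origin; G and Z share the same y with |GZ| = 55.9 and Z on the +x side, so Z = (55.9, 0.00). A1 meets GZ tangentially, so AZ is at right angles to GZ, so A = Z + (0, -8.5) = (55.9, -8.50). On A1, Z sits at bearing 90° from A; a 99° counterclockwise sweep puts U at bearing 189°, so U = A + 8.5·(cos 189°, sin 189°) = (47.5, -9.83). Since A1 is tangent to UD there, AU ⟂ UD, so UD runs along (−sin 189°, cos 189°); with |UD| = 22.3, D = (51.0, -31.9). Then |GD| = |D − G| = 60.1.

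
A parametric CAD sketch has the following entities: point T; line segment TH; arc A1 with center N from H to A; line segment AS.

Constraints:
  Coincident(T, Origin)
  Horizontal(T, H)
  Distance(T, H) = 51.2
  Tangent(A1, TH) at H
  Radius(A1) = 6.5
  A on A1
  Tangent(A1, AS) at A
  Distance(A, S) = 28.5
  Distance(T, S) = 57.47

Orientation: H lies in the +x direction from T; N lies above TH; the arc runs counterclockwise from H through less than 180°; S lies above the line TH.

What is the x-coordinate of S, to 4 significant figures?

45.46

Checks: ∠(NH, HT) = 90.00° ✓; |NH| = 6.500 ✓; |NA| = 6.500 ✓; ∠(NA, AS) = 90.00° ✓; |AS| = 28.50 ✓; |TS| = 57.47 ✓.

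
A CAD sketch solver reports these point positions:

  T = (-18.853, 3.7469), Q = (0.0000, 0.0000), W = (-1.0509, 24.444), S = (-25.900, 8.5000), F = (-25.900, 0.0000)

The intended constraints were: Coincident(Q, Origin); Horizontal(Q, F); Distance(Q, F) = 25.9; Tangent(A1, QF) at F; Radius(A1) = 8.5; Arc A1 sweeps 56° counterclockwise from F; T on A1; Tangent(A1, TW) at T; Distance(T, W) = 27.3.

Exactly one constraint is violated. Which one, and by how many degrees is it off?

Tangent(A1, TW) at T — off by 6.70°.

Q = (0.00, 0.00) ✓; Q.y = 0.00, F.y = 0.00 ✓; |QF| = 25.90 ✓; ∠(SF, FQ) = 90.00° ✓; |SF| = 8.500 ✓; bearing(S→T) − bearing(S→F) = 56.00° ✓; |ST| = 8.500 ✓; ∠(ST, TW) = 96.70° ✗; |TW| = 27.30 ✓.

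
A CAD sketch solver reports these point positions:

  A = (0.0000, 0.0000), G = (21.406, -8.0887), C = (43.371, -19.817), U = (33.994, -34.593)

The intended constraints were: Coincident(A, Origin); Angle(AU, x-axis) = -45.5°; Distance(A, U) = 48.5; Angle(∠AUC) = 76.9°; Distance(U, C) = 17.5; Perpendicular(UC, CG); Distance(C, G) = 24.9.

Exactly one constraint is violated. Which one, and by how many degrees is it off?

Perpendicular(UC, CG) — off by 4.30°.

A = (0.00, 0.00) ✓; AU at -45.50° ✓; |AU| = 48.50 ✓; ∠AUC = 76.90° ✓; |UC| = 17.50 ✓; ∠(UC, CG) = 94.30° ✗; |CG| = 24.90 ✓.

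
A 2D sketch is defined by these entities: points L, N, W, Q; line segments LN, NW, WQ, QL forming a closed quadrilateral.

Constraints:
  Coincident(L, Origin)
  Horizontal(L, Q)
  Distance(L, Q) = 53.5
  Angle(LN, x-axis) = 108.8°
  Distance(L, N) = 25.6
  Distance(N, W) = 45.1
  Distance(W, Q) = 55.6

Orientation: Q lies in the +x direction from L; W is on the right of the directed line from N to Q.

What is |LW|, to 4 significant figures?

19.85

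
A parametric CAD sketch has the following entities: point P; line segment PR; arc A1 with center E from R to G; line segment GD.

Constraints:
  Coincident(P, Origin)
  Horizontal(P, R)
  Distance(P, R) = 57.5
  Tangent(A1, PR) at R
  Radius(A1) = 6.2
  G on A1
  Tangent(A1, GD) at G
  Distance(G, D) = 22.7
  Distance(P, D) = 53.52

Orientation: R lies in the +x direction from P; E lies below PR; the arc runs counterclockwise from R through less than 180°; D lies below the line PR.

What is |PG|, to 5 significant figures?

51.686

Checks: |PR| = 57.50 ✓; |EG| = 6.200 ✓; ∠(EG, GD) = 90.00° ✓; |GD| = 22.70 ✓; |PD| = 53.52 ✓.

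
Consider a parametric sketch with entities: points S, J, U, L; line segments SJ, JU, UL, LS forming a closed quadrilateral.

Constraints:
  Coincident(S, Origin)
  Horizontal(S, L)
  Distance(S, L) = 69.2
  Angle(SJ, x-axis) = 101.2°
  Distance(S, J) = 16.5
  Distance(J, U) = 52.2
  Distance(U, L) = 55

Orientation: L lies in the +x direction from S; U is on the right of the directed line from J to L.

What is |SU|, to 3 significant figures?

36.9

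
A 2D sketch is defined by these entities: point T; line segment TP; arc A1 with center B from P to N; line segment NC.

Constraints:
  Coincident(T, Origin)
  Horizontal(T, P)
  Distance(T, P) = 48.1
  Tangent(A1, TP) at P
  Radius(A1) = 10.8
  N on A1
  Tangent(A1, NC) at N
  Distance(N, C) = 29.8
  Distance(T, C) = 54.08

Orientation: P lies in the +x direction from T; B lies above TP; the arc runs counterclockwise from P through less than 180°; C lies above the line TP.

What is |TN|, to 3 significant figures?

59.0

Checks: T = (0.00, 0.00) ✓; |BN| = 10.80 ✓; ∠(BN, NC) = 90.00° ✓; |NC| = 29.80 ✓; |TC| = 54.08 ✓.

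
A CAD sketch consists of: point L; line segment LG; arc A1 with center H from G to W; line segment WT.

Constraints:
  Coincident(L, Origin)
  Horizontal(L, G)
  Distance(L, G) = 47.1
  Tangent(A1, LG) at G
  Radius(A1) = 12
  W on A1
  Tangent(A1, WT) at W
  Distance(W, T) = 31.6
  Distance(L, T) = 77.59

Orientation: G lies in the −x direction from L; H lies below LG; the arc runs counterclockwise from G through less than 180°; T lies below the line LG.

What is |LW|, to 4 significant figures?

59.37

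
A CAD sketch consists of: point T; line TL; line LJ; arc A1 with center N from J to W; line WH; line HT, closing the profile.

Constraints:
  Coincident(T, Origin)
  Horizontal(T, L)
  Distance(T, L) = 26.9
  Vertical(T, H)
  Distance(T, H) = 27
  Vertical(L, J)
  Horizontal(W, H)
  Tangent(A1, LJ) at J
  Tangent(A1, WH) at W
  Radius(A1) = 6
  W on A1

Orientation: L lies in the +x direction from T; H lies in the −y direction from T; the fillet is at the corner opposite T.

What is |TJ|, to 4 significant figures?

34.13

The virtual corner opposite T is at (26.90, -27.00). Tangency of A1 to LJ means the radius NJ is perpendicular to LJ and tangency of A1 to WH means the radius NW is perpendicular to WH, with radius 6.0, so the center N sits 6.0 in from both sides at N = (20.90, -21.00). That places the tangent points at J = (26.90, -21.00) on LJ and W = (20.90, -27.00) on WH. Then |TJ| = |J − T| = 34.13.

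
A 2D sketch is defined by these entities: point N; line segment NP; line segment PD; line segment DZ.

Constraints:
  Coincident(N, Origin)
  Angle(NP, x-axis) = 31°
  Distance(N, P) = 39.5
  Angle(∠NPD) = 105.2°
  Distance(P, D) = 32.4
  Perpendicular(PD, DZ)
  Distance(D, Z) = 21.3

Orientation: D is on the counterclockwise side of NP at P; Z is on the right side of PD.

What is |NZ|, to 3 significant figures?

73.2

N is at the origin; NP runs at 31.0° with length 39.5, so P = 39.5·(cos 31.0°, sin 31.0°) = (33.9, 20.3). ∠NPD = 105.2°, so PD runs at 31.0° + (180° − 105.2°) = 106° from the x-axis; with |PD| = 32.4, D = P + 32.4·(cos 106°, sin 106°) = (25.0, 51.5). The perpendicularity gives DZ at right angles to PD; with |DZ| = 21.3 on the right of PD, Z = D + 21.3·(0.962, 0.272) = (45.5, 57.3). Then |NZ| = |Z − N| = 73.2.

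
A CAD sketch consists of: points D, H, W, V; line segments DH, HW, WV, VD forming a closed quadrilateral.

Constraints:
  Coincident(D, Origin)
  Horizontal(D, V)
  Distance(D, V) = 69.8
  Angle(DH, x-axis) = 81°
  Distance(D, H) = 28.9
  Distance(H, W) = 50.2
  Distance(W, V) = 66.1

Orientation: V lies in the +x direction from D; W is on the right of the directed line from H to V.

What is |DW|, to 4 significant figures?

22.79

Checks: |HW| = 50.20 ✓; |WV| = 66.10 ✓.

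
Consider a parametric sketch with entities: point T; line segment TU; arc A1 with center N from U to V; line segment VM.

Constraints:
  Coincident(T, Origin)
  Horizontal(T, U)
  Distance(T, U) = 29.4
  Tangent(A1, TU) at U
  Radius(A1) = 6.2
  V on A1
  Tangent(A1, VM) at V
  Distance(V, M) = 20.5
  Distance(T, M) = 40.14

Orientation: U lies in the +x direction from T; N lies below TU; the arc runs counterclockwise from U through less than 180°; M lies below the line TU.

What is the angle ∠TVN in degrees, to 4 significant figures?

145.2°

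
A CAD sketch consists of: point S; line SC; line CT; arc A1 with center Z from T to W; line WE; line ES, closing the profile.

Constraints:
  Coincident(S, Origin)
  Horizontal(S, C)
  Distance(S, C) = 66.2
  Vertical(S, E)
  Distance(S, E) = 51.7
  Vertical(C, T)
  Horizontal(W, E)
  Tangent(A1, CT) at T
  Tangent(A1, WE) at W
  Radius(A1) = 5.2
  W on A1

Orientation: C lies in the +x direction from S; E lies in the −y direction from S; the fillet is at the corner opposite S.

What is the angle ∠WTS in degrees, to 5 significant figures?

80.085°

S is at the origin; S and C share the same y with |SC| = 66.2 and C on the +x side, so C = (66.200, 0.0000). SE is vertical with |SE| = 51.7 and E on the −y side, so E = (0.0000, -51.700). The virtual corner opposite S is at (66.200, -51.700). A1 meets CT tangentially, so ZT is at right angles to CT and the tangent condition forces ZW to be normal to WE, with radius 5.2, so the center Z sits 5.2 in from both sides at Z = (61.000, -46.500). That places the tangent points at T = (66.200, -46.500) on CT and W = (61.000, -51.700) on WE. Then cos ∠WTS = TW·TS / (|TW||TS|), giving 80.085°.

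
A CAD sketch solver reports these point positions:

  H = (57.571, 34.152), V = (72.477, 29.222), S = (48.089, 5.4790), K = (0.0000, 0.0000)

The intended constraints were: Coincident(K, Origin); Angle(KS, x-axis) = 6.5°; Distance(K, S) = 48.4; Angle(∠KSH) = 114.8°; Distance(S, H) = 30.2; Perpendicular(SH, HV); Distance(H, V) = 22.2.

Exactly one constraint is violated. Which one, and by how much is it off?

Distance(H, V) = 22.2 — off by 6.50.

K = (0.00, 0.00) ✓; KS at 6.500° ✓; |KS| = 48.40 ✓; ∠KSH = 114.8° ✓; |SH| = 30.20 ✓; ∠(SH, HV) = 90.00° ✓; |HV| = 15.70 ✗.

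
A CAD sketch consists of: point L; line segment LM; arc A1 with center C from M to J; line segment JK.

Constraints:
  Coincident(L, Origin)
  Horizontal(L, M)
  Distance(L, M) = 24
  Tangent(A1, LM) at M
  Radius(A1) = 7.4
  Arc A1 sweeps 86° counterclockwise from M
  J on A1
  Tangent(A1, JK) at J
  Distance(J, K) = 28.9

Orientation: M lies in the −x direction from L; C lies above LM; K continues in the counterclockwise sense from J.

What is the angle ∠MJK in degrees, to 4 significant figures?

137.0°

L is at the origin; L and M share the same y with |LM| = 24.0 and M on the −x side, so M = (-24.00, 0.000). The tangent condition forces CM to be normal to LM, so C = M + (0, 7.4) = (-24.00, 7.400). On A1, M sits at bearing -90° from C; an 86° counterclockwise sweep puts J at bearing -4°, so J = C + 7.4·(cos -4°, sin -4°) = (-16.62, 6.884). Since A1 is tangent to JK there, CJ ⟂ JK, so JK runs along (−sin -4°, cos -4°); with |JK| = 28.9, K = (-14.60, 35.71). Then cos ∠MJK = JM·JK / (|JM||JK|), giving 137.0°.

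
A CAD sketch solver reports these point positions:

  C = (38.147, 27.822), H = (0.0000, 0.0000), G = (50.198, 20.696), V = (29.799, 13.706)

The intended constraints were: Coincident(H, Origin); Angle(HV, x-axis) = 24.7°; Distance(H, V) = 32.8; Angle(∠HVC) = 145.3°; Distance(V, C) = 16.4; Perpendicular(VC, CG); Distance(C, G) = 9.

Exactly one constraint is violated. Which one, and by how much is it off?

Distance(C, G) = 9 — off by 5.00.

H = (0.00, 0.00) ✓; HV at 24.70° ✓; |HV| = 32.80 ✓; ∠HVC = 145.3° ✓; |VC| = 16.40 ✓; ∠(VC, CG) = 90.00° ✓; |CG| = 14.00 ✗.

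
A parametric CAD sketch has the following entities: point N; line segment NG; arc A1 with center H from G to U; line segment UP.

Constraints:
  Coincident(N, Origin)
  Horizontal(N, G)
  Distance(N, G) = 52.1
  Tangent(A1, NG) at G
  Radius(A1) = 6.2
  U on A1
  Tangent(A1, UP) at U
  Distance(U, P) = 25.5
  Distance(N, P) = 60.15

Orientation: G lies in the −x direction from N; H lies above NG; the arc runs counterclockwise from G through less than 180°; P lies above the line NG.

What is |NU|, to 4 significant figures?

46.59

N is at the origin; N and G share the same y with |NG| = 52.1 and G on the −x side, so G = (-52.10, 0.000). Tangency of A1 to NG means the radius HG is perpendicular to NG, so H = G + (0, 6.2) = (-52.10, 6.200). Since HU ⟂ UP (tangency), |HP| = √(6.2² + 25.5²) = 26.24 regardless of where U sits on A1. So P lies on both circle(N, 60.15) and circle(H, 26.24); the above-NG intersection is P = (-50.68, 32.40). U is the foot of the tangent from P: U = (-46.00, 7.336).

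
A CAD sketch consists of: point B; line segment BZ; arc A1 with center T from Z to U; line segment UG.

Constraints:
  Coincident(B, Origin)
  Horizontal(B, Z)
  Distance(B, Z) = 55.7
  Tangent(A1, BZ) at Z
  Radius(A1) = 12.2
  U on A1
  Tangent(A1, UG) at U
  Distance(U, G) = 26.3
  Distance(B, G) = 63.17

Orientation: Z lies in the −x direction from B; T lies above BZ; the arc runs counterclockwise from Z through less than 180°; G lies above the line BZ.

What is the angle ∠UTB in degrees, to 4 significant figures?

23.13°

B is at the origin; BZ is horizontal with |BZ| = 55.7 and Z on the −x side, so Z = (-55.70, 0.000). The tangent condition forces TZ to be normal to BZ, so T = Z + (0, 12.2) = (-55.70, 12.20). Since TU ⟂ UG (tangency), |TG| = √(12.2² + 26.3²) = 28.99 regardless of where U sits on A1. So G lies on both circle(B, 63.17) and circle(T, 28.99); the above-BZ intersection is G = (-48.63, 40.32). U is the foot of the tangent from G: U = (-43.72, 14.48).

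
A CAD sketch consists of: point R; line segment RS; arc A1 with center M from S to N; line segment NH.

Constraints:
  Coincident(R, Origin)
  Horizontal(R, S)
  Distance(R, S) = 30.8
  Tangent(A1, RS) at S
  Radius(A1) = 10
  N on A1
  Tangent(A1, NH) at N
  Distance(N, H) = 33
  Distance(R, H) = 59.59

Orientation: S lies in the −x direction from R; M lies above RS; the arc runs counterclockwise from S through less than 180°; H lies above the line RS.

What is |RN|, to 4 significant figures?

27.53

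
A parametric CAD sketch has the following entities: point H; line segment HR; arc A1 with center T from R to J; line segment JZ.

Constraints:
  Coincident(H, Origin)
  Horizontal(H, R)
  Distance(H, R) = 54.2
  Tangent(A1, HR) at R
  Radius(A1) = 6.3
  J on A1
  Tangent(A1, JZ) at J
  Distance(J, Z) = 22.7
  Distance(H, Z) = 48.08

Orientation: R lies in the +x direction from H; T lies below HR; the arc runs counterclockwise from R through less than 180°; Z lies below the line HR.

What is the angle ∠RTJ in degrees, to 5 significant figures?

70.535°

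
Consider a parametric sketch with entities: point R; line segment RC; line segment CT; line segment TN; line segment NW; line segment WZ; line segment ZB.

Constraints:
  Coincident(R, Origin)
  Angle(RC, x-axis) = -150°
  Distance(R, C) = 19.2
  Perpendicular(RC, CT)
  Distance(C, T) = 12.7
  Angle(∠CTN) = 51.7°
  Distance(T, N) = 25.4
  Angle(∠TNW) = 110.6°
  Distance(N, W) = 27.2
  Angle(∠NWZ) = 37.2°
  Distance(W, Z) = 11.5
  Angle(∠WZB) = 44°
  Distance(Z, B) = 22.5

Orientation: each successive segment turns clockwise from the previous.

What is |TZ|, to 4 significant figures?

31.79

R is at the origin; RC runs at -150.0° with length 19.2, so C = (-16.63, -9.600). RC ⟂ CT, so CT runs at 120.0°; with |CT| = 12.7, T = (-22.98, 1.399). ∠CTN = 51.7° gives TN at -8.300° from the x-axis; with |TN| = 25.4, N = (2.156, -2.268). ∠TNW = 110.6° gives NW at -77.70° from the x-axis; with |NW| = 27.2, W = (7.951, -28.84). ∠NWZ = 37.2° gives WZ at 139.5° from the x-axis; with |WZ| = 11.5, Z = (-0.7940, -21.38). Then |TZ| = |Z − T| = 31.79.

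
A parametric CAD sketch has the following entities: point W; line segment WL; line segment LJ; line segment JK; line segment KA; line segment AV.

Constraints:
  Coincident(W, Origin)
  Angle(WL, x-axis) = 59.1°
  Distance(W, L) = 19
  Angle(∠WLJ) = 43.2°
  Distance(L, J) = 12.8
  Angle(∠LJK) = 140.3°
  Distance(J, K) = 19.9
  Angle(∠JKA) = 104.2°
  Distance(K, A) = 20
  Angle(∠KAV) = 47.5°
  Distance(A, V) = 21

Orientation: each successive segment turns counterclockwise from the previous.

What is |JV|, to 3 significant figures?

11.4

W is at the origin; WL runs at 59.1° with length 19.0, so L = (9.76, 16.3). ∠WLJ = 43.2° gives LJ at -164° from the x-axis; with |LJ| = 12.8, J = (-2.55, 12.8). ∠LJK = 140.3° gives JK at -124° from the x-axis; with |JK| = 19.9, K = (-13.8, -3.62). ∠JKA = 104.2° gives KA at -48.6° from the x-axis; with |KA| = 20.0, A = (-0.570, -18.6). ∠KAV = 47.5° gives AV at 83.9° from the x-axis; with |AV| = 21.0, V = (1.66, 2.26). Then |JV| = |V − J| = 11.4.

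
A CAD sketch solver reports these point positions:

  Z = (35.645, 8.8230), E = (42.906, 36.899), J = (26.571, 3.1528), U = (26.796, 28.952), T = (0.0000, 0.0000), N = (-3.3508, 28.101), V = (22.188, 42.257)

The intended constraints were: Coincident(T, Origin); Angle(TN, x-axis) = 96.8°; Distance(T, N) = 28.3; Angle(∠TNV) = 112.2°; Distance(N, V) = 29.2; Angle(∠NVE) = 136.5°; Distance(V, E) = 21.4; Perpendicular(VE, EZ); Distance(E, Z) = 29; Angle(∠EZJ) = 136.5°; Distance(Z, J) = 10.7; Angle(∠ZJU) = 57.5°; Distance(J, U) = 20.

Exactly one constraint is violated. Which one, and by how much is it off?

Distance(J, U) = 20 — off by 5.80.

T = (0.00, 0.00) ✓; TN at 96.80° ✓; |TN| = 28.30 ✓; ∠TNV = 112.2° ✓; |NV| = 29.20 ✓; ∠NVE = 136.5° ✓; |VE| = 21.40 ✓; ∠(VE, EZ) = 90.00° ✓; |EZ| = 29.00 ✓; ∠EZJ = 136.5° ✓; |ZJ| = 10.70 ✓; ∠ZJU = 57.50° ✓; |JU| = 25.80 ✗.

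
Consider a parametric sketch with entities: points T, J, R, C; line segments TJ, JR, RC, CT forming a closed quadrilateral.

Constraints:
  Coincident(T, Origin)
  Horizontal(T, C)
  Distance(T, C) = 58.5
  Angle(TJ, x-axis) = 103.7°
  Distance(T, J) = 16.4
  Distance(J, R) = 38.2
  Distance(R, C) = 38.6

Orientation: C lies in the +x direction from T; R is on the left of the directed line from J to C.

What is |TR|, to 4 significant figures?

42.92

Checks: |JR| = 38.20 ✓; |RC| = 38.60 ✓.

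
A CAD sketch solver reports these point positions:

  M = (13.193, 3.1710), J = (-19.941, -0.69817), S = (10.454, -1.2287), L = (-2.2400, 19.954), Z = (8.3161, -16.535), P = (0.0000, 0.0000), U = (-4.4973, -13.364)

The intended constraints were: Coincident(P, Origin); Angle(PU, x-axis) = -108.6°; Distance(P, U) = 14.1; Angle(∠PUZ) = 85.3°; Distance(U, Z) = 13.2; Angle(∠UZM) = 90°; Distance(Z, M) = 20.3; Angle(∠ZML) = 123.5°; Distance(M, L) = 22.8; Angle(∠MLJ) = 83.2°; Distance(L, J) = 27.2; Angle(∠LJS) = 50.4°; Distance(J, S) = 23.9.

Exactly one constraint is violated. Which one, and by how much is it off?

Distance(J, S) = 23.9 — off by 6.50.

P = (0.00, 0.00) ✓; PU at -108.6° ✓; |PU| = 14.10 ✓; ∠PUZ = 85.30° ✓; |UZ| = 13.20 ✓; ∠UZM = 90.00° ✓; |ZM| = 20.30 ✓; ∠ZML = 123.5° ✓; |ML| = 22.80 ✓; ∠MLJ = 83.20° ✓; |LJ| = 27.20 ✓; ∠LJS = 50.40° ✓; |JS| = 30.40 ✗.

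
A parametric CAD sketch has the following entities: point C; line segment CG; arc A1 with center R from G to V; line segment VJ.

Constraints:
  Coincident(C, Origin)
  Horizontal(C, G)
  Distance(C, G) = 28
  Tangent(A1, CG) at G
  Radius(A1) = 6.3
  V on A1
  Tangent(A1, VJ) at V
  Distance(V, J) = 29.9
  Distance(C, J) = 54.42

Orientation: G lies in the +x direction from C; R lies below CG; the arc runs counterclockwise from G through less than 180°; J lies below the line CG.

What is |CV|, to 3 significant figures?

25.6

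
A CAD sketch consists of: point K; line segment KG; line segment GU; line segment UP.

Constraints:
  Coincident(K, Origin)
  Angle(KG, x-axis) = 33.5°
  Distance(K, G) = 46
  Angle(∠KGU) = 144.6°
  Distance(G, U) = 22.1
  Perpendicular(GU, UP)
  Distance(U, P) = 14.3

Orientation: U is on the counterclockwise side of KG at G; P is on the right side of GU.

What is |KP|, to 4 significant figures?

72.31

K is at the origin; KG runs at 33.5° with length 46.0, so G = 46.0·(cos 33.5°, sin 33.5°) = (38.36, 25.39). ∠KGU = 144.6°, so GU runs at 33.5° + (180° − 144.6°) = 68.90° from the x-axis; with |GU| = 22.1, U = G + 22.1·(cos 68.90°, sin 68.90°) = (46.31, 46.01). GU ⟂ UP; with |UP| = 14.3 on the right of GU, P = U + 14.3·(0.9330, -0.3600) = (59.66, 40.86). Then |KP| = |P − K| = 72.31.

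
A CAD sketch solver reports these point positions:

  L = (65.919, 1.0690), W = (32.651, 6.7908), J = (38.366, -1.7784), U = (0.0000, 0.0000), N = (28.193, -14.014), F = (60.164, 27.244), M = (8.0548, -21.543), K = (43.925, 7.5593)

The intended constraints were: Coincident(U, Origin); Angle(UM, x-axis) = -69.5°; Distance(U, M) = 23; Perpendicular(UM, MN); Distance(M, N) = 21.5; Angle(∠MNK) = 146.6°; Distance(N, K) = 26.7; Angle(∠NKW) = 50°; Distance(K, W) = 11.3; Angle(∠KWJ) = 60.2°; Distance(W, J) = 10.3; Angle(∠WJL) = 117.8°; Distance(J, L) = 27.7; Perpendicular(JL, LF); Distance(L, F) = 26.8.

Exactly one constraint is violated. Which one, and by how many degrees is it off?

Perpendicular(JL, LF) — off by 6.50°.

U = (0.00, 0.00) ✓; UM at -69.50° ✓; |UM| = 23.00 ✓; ∠(UM, MN) = 90.00° ✓; |MN| = 21.50 ✓; ∠MNK = 146.6° ✓; |NK| = 26.70 ✓; ∠NKW = 50.00° ✓; |KW| = 11.30 ✓; ∠KWJ = 60.20° ✓; |WJ| = 10.30 ✓; ∠WJL = 117.8° ✓; |JL| = 27.70 ✓; ∠(JL, LF) = 96.50° ✗; |LF| = 26.80 ✓.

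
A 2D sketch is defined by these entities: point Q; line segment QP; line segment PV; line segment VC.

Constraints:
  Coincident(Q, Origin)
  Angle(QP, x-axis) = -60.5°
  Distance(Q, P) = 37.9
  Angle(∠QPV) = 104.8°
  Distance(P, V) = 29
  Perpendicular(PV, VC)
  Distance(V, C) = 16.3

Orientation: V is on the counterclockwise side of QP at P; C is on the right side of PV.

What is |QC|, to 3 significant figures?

65.6

Q is at the origin; QP runs at -60.5° with length 37.9, so P = 37.9·(cos -60.5°, sin -60.5°) = (18.7, -33.0). ∠QPV = 104.8°, so PV runs at -60.5° + (180° − 104.8°) = 14.7° from the x-axis; with |PV| = 29.0, V = P + 29.0·(cos 14.7°, sin 14.7°) = (46.7, -25.6). The perpendicularity gives VC at right angles to PV; with |VC| = 16.3 on the right of PV, C = V + 16.3·(0.254, -0.967) = (50.8, -41.4). Then |QC| = |C − Q| = 65.6.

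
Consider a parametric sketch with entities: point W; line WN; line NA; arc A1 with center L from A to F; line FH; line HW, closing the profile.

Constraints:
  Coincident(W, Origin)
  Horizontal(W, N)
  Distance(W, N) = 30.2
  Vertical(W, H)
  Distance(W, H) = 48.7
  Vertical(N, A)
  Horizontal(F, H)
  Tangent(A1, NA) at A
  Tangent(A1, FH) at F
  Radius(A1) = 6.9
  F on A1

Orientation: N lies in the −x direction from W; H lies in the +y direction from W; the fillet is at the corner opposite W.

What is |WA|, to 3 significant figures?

51.6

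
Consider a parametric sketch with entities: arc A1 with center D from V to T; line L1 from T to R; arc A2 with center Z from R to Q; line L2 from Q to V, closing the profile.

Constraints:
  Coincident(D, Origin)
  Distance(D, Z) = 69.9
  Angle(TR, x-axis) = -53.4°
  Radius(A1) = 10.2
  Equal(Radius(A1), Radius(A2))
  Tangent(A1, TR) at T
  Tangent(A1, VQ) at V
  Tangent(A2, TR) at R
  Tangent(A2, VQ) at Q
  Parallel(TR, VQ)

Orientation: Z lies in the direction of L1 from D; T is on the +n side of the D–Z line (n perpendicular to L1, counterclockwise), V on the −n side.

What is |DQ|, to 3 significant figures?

70.6

Tangency of A1 to both parallel lines with radius 10.2 puts T and V at D ± 10.2·n: T = (8.19, 6.08), V = (-8.19, -6.08). Equal radii place R and Q the same way about Z: R = Z + 10.2·n = (49.9, -50.0), Q = Z − 10.2·n = (33.5, -62.2). Then |DQ| = |Q − D| = 70.6.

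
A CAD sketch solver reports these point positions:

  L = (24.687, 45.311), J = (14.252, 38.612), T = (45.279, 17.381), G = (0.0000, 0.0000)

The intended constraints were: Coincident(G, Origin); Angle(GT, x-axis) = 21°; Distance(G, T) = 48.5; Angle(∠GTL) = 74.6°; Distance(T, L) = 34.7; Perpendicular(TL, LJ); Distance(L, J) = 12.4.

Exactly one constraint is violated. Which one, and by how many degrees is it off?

Perpendicular(TL, LJ) — off by 3.70°.

G = (0.00, 0.00) ✓; GT at 21.00° ✓; |GT| = 48.50 ✓; ∠GTL = 74.60° ✓; |TL| = 34.70 ✓; ∠(TL, LJ) = 86.30° ✗; |LJ| = 12.40 ✓.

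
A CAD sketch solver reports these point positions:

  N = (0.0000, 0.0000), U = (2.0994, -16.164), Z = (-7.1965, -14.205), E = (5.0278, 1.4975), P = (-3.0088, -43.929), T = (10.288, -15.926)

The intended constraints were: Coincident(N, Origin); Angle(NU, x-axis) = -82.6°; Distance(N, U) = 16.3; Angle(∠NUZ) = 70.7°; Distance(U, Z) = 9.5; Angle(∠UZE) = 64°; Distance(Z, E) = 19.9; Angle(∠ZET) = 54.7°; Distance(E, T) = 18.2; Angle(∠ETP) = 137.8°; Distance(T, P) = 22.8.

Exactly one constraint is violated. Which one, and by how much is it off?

Distance(T, P) = 22.8 — off by 8.20.

N = (0.00, 0.00) ✓; NU at -82.60° ✓; |NU| = 16.30 ✓; ∠NUZ = 70.70° ✓; |UZ| = 9.500 ✓; ∠UZE = 64.00° ✓; |ZE| = 19.90 ✓; ∠ZET = 54.70° ✓; |ET| = 18.20 ✓; ∠ETP = 137.8° ✓; |TP| = 31.00 ✗.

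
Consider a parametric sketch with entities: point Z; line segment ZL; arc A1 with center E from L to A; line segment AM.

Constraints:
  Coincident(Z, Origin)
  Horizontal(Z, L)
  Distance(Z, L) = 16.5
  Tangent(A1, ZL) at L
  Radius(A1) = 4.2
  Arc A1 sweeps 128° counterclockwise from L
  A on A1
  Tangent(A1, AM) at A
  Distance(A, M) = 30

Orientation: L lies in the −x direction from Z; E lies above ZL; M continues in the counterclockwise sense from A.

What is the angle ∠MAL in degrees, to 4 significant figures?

116.0°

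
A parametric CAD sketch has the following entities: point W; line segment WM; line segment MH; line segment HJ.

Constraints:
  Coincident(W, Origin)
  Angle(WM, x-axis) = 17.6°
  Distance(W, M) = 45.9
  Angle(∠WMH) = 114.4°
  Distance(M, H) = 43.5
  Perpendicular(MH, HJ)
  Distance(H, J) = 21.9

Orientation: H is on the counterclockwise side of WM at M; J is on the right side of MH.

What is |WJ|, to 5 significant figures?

89.214

W is at the origin; WM runs at 17.6° with length 45.9, so M = 45.9·(cos 17.6°, sin 17.6°) = (43.751, 13.879). ∠WMH = 114.4°, so MH runs at 17.6° + (180° − 114.4°) = 83.200° from the x-axis; with |MH| = 43.5, H = M + 43.5·(cos 83.200°, sin 83.200°) = (48.902, 57.073). MH is perpendicular to HJ; with |HJ| = 21.9 on the right of MH, J = H + 21.9·(0.99297, -0.11840) = (70.648, 54.480). Then |WJ| = |J − W| = 89.214.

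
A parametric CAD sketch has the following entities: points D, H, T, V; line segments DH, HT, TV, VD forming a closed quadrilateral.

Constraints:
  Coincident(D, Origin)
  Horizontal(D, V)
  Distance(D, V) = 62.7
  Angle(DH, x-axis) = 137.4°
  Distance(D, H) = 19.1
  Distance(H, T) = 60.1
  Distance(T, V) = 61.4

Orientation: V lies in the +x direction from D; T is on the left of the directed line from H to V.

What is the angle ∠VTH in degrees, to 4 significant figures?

79.67°

Checks: |HT| = 60.10 ✓; |TV| = 61.40 ✓.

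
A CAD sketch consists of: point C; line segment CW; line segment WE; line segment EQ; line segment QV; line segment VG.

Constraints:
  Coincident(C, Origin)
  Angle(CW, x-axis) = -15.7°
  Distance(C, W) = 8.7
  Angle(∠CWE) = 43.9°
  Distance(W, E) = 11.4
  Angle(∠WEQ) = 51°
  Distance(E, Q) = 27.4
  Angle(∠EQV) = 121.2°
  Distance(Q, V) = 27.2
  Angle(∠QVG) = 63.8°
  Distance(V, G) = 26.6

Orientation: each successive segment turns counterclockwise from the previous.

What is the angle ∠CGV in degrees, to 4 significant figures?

100.6°

C is at the origin; CW runs at -15.7° with length 8.7, so W = (8.375, -2.354). ∠CWE = 43.9° gives WE at 120.4° from the x-axis; with |WE| = 11.4, E = (2.607, 7.478). ∠WEQ = 51.0° gives EQ at -110.6° from the x-axis; with |EQ| = 27.4, Q = (-7.034, -18.17). ∠EQV = 121.2° gives QV at -51.80° from the x-axis; with |QV| = 27.2, V = (9.787, -39.54). ∠QVG = 63.8° gives VG at 64.40° from the x-axis; with |VG| = 26.6, G = (21.28, -15.56). Then cos ∠CGV = GC·GV / (|GC||GV|), giving 100.6°.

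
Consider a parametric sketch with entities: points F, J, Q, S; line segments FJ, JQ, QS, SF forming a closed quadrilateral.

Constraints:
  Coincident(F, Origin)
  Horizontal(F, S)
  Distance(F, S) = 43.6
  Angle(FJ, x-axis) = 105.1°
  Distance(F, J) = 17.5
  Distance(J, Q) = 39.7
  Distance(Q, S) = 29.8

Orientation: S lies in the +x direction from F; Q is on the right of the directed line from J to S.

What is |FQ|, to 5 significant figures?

23.999

F is at the origin; FS is horizontal with |FS| = 43.6 and S in +x, so S = (43.6, 0). FJ runs at 105.1° with |FJ| = 17.5, so J = (-4.5588, 16.896). Q is determined by |JQ| = 39.7 and |QS| = 29.8 together: it lies at the intersection of circle(J, 39.7) and circle(S, 29.8). With |JS| = 51.037, the foot of the radical line on JS is 32.259 from J and the perpendicular offset is √(39.7² − 32.259²) = 23.140. Taking the right-of-JS solution: Q = (18.221, -15.618).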